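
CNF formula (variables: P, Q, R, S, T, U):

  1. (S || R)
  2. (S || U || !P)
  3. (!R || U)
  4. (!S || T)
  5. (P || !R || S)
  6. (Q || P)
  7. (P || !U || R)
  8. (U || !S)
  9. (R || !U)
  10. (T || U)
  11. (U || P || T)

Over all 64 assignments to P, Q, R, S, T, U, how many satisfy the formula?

7

Satisfying assignments:
  P=F Q=T R=T S=T T=T U=T
  P=T Q=F R=T S=F T=F U=T
  P=T Q=F R=T S=F T=T U=T
  P=T Q=F R=T S=T T=T U=T
  P=T Q=T R=T S=F T=F U=T
  P=T Q=T R=T S=F T=T U=T
  P=T Q=T R=T S=T T=T U=T
That's 7 in total.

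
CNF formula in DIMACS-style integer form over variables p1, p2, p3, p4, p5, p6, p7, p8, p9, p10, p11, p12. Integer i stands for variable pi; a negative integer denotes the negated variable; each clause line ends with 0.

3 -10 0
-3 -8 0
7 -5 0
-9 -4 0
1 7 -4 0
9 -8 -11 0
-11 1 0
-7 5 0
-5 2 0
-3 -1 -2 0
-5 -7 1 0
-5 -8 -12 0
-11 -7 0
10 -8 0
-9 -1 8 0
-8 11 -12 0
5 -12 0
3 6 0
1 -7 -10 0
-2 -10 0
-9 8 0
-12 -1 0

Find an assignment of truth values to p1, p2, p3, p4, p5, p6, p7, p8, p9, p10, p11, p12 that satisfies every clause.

p6 occurs only positively in the remaining clauses — set p6 = True.
p12 occurs only negated in the remaining clauses — set p12 = False.
Set p1 = True and propagate.
Try p2 = True.
  then p3 is forced to False.
  then p10 is forced to False.
  then p8 is forced to False.
  then p9 is forced to False.
For the remaining variables, p4 = True, p5 = True, p7 = True, p11 = False works.
Check each clause:
  1. (p3 ∨ ¬p10) — ¬p10 is true.
  2. (¬p8 ∨ ¬p3) — ¬p8 is true.
  3. (¬p5 ∨ p7) — p7 is true.
  4. (¬p4 ∨ ¬p9) — ¬p9 is true.
  5. (p1 ∨ ¬p4 ∨ p7) — p1 is true.
  6. (¬p8 ∨ ¬p11 ∨ p9) — ¬p8 is true.
  7. (¬p11 ∨ p1) — p1 is true.
  8. (¬p7 ∨ p5) — p5 is true.
  9. (p2 ∨ ¬p5) — p2 is true.
  10. (¬p1 ∨ ¬p2 ∨ ¬p3) — ¬p3 is true.
  11. (¬p5 ∨ ¬p7 ∨ p1) — p1 is true.
  12. (¬p8 ∨ ¬p12 ∨ ¬p5) — ¬p8 is true.
  13. (¬p11 ∨ ¬p7) — ¬p11 is true.
  14. (p10 ∨ ¬p8) — ¬p8 is true.
  15. (¬p1 ∨ ¬p9 ∨ p8) — ¬p9 is true.
  16. (¬p12 ∨ p11 ∨ ¬p8) — ¬p8 is true.
  17. (¬p12 ∨ p5) — ¬p12 is true.
  18. (p3 ∨ p6) — p6 is true.
  19. (¬p7 ∨ p1 ∨ ¬p10) — p1 is true.
  20. (¬p10 ∨ ¬p2) — ¬p10 is true.
  21. (¬p9 ∨ p8) — ¬p9 is true.
  22. (¬p1 ∨ ¬p12) — ¬p12 is true.

p1 = True, p2 = True, p3 = False, p4 = True, p5 = True, p6 = True, p7 = True, p8 = False, p9 = False, p10 = False, p11 = False, p12 = False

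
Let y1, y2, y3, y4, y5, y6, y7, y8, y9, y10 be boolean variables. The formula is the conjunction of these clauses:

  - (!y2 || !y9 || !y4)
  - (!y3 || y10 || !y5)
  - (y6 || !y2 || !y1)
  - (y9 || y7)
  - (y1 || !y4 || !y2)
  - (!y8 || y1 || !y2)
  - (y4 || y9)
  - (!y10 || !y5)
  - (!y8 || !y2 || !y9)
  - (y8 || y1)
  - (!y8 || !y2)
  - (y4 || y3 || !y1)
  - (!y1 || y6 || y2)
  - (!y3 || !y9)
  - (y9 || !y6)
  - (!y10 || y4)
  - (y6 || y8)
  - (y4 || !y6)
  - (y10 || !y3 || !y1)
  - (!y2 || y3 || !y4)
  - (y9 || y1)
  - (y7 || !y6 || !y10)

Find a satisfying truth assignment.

y7 occurs only positively in the remaining clauses — set y7 = True.
Branch on y1: take y1 = True.
For the remaining variables, y2 = False, y3 = False, y4 = True, y5 = True, y6 = True, y8 = True, y9 = True, y10 = False works.

y1=T, y2=F, y3=F, y4=T, y5=T, y6=T, y7=T, y8=T, y9=T, y10=F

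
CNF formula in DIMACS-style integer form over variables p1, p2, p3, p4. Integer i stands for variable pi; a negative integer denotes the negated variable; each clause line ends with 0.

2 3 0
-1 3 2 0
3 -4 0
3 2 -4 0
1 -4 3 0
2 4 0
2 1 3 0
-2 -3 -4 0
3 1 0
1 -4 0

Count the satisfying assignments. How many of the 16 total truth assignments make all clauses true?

4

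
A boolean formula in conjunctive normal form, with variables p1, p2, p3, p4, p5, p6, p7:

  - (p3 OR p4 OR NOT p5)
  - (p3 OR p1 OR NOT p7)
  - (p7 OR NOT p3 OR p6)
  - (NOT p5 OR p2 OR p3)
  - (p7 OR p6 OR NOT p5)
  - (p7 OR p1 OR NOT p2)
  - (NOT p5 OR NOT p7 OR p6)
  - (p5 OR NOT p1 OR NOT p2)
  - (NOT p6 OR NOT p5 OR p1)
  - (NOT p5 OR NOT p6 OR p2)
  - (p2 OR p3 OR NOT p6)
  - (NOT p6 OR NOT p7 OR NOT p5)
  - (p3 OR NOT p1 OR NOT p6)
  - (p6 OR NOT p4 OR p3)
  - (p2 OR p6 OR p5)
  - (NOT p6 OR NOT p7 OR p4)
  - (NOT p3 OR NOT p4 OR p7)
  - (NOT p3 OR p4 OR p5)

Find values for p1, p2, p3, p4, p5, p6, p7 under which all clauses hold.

p1 = False, p2 = True, p3 = True, p4 = True, p5 = False, p6 = True, p7 = True

Branch on p1: take p1 = False.
The remaining clauses are satisfied by p2 = True, p3 = True, p4 = True, p5 = False, p6 = True, p7 = True.
Every clause has at least one true literal under this assignment.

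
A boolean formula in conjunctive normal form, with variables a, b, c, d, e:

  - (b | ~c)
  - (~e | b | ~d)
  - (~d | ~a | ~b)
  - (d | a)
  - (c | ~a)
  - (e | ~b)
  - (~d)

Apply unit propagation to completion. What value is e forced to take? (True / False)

True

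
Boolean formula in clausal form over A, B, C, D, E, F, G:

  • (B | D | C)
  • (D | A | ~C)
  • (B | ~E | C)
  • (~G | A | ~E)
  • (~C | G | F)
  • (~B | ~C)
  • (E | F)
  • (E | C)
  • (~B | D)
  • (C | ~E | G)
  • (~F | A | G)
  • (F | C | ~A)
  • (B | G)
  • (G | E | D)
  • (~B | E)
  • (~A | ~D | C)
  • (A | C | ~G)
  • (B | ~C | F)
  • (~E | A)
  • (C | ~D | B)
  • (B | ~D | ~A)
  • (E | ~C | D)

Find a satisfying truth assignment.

A=True  B=False  C=True  D=False  E=True  F=True  G=True

Check each clause:
  1. (D | C | B) — C is true.
  2. (D | A | ~C) — A is true.
  3. (~E | C | B) — C is true.
  4. (~G | ~E | A) — A is true.
  5. (G | F | ~C) — F is true.
  6. (~B | ~C) — ~B is true.
  7. (F | E) — E is true.
  8. (C | E) — C is true.
  9. (~B | D) — ~B is true.
  10. (~E | C | G) — C is true.
  11. (G | ~F | A) — A is true.
  12. (~A | F | C) — C is true.
  13. (B | G) — G is true.
  14. (D | G | E) — E is true.
  15. (~B | E) — E is true.
  16. (C | ~A | ~D) — C is true.
  17. (C | ~G | A) — A is true.
  18. (F | ~C | B) — F is true.
  19. (~E | A) — A is true.
  20. (B | C | ~D) — C is true.
  21. (~D | B | ~A) — ~D is true.
  22. (D | E | ~C) — E is true.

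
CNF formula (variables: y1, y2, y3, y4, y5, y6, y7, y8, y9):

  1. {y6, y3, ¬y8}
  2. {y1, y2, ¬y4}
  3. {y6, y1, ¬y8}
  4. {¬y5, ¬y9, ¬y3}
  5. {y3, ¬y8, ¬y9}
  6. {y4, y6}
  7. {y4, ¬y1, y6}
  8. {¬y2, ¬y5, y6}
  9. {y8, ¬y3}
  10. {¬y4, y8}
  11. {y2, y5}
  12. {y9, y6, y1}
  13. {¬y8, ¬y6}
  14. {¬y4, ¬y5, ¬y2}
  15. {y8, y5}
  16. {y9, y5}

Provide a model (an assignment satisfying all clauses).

Set y1 = True and propagate.
Branch on y2: take y2 = True.
Set y3 = False and propagate.
The remaining clauses are satisfied by y4 = False, y5 = True, y6 = True, y7 = True, y8 = False, y9 = True.
Every clause has at least one true literal under this assignment.

y1=T, y2=T, y3=F, y4=F, y5=T, y6=T, y7=T, y8=F, y9=T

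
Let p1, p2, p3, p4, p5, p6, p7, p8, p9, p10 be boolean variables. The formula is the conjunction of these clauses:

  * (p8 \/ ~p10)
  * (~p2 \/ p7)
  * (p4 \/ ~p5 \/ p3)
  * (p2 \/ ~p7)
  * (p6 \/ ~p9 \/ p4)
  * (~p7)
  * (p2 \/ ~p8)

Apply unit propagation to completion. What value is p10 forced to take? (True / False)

(~p7) stands alone — p7 = False.
In (~p2 \/ p7), p7 is now false; ~p2 must hold, so p2 = False.
(p2 \/ ~p8) with p2 = False leaves only ~p8, so p8 = False.
From (~p10 \/ p8) and p8 = False: p10 = False.

False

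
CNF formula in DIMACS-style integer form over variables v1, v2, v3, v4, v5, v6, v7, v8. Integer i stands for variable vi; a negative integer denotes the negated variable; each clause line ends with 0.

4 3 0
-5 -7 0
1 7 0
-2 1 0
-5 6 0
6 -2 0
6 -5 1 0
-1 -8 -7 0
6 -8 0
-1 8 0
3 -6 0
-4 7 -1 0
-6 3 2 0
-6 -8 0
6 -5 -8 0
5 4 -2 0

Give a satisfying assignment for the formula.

v1=F, v2=F, v3=T, v4=F, v5=F, v6=T, v7=T, v8=F

v3 occurs only positively in the remaining clauses — set v3 = True.
Branch on v1: take v1 = False.
  then v7 is forced to True.
  then v5 is forced to False.
  then v2 is forced to False.
The remaining clauses are satisfied by v4 = False, v6 = True, v8 = False.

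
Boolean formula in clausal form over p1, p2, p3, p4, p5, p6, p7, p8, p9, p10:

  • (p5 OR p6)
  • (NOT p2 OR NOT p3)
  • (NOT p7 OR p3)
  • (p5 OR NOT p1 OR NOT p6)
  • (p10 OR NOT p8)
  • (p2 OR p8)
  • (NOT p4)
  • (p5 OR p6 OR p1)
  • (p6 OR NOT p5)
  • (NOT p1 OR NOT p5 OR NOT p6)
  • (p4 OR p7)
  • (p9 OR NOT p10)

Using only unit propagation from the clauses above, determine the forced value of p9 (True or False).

True

(NOT p4) stands alone — p4 = False.
(p4 OR p7) with p4 = False leaves only p7, so p7 = True.
(NOT p7 OR p3): since p7 = True, the clause reduces to (p3). p3 = True.
(NOT p2 OR NOT p3) with p3 = True leaves only NOT p2, so p2 = False.
(p2 OR p8) with p2 = False leaves only p8, so p8 = True.
(p10 OR NOT p8): since p8 = True, the clause reduces to (p10). p10 = True.
(NOT p10 OR p9): since p10 = True, the clause reduces to (p9). p9 = True.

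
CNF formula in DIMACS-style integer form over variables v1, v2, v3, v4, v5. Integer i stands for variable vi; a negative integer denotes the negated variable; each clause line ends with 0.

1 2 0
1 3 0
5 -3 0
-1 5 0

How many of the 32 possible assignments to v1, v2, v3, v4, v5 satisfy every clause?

Case analysis on v1 and v3:
  v1=T, v3=T: remaining (v2,v4,v5) ∈ {(F,F,T); (F,T,T); (T,F,T); (T,T,T)} — 4.
  v1=T, v3=F: remaining (v2,v4,v5) ∈ {(F,F,T); (F,T,T); (T,F,T); (T,T,T)} — 4.
  v1=F, v3=T: remaining (v2,v4,v5) ∈ {(T,F,T); (T,T,T)} — 2.
  v1=F, v3=F: a clause becomes empty — 0.
Total: 4 + 4 + 2 + 0 = 10.

10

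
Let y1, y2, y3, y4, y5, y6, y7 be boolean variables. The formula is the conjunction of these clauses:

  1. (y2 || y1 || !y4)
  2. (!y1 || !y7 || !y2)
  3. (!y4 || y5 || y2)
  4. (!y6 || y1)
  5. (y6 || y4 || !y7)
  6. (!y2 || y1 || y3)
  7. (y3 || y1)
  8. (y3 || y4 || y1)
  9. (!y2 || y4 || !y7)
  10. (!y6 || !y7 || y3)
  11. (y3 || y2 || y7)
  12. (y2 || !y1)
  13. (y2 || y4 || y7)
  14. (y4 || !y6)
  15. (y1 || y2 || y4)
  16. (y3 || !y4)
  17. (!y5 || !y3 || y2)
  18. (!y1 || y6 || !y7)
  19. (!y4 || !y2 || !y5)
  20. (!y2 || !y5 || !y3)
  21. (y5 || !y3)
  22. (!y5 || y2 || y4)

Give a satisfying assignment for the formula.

Branch on y1: take y1 = True.
  then y2 is forced to True.
  then y7 is forced to False.
Try y3 = False.
  then y4 is forced to False.
  then y6 is forced to False.
y5 is now unconstrained; take y5 = False.
Every clause has at least one true literal under this assignment.
Check each clause:
  1. (y1 || !y4 || y2) — y1 is true.
  2. (!y7 || !y1 || !y2) — !y7 is true.
  3. (!y4 || y5 || y2) — y2 is true.
  4. (y1 || !y6) — y1 is true.
  5. (y6 || y4 || !y7) — !y7 is true.
  6. (y1 || !y2 || y3) — y1 is true.
  7. (y3 || y1) — y1 is true.
  8. (y4 || y1 || y3) — y1 is true.
  9. (!y7 || y4 || !y2) — !y7 is true.
  10. (!y6 || y3 || !y7) — !y7 is true.
  11. (y2 || y3 || y7) — y2 is true.
  12. (y2 || !y1) — y2 is true.
  13. (y7 || y4 || y2) — y2 is true.
  14. (y4 || !y6) — !y6 is true.
  15. (y2 || y4 || y1) — y1 is true.
  16. (y3 || !y4) — !y4 is true.
  17. (!y3 || !y5 || y2) — y2 is true.
  18. (!y1 || y6 || !y7) — !y7 is true.
  19. (!y5 || !y4 || !y2) — !y5 is true.
  20. (!y5 || !y2 || !y3) — !y5 is true.
  21. (y5 || !y3) — !y3 is true.
  22. (y2 || y4 || !y5) — y2 is true.

y1=True  y2=True  y3=False  y4=False  y5=False  y6=False  y7=False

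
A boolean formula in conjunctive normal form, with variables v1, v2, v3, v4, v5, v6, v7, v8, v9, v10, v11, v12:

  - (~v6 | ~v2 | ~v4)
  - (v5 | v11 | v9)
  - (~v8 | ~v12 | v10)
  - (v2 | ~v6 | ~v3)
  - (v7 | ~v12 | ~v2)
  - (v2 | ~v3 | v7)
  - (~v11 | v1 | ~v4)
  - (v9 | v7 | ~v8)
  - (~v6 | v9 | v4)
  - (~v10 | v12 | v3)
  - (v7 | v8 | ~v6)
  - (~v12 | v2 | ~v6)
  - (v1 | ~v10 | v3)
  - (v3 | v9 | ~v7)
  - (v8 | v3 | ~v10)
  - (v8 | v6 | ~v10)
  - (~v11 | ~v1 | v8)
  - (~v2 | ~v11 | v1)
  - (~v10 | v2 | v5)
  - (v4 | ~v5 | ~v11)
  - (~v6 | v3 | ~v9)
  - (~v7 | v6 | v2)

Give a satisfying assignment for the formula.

v1=True, v2=True, v3=True, v4=False, v5=False, v6=False, v7=True, v8=False, v9=True, v10=False, v11=False, v12=False

Try v1 = True.
Try v2 = True.
Set v3 = True and propagate.
The remaining clauses are satisfied by v4 = False, v5 = False, v6 = False, v7 = True, v8 = False, v9 = True, v10 = False, v11 = False, v12 = False.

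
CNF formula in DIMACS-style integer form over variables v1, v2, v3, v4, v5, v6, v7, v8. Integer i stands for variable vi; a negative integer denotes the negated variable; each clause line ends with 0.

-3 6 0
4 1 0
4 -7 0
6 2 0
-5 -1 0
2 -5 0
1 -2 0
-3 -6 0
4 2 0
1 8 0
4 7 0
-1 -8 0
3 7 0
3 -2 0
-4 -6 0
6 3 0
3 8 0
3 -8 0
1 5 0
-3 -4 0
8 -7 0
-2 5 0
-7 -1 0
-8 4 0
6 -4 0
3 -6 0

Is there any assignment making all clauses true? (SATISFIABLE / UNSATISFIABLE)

UNSATISFIABLE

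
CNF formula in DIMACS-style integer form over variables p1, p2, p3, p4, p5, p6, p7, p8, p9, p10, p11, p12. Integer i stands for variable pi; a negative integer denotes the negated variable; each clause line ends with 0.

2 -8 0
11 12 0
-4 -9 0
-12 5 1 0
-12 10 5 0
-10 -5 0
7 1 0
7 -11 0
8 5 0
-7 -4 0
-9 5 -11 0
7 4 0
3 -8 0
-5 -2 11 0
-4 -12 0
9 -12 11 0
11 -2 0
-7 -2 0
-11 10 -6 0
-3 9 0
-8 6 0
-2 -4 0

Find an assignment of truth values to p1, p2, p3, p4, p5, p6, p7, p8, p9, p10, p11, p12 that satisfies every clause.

p1 occurs only positively in the remaining clauses — set p1 = True.
Set p2 = False and propagate.
  then p8 is forced to False.
  then p5 is forced to True.
  then p10 is forced to False.
Set p3 = False and propagate.
Try p4 = False.
  then p7 is forced to True.
For the remaining variables, p6 = False, p9 = False, p11 = True, p12 = True works.
Every clause has at least one true literal under this assignment.

p1=T  p2=F  p3=F  p4=F  p5=T  p6=F  p7=T  p8=F  p9=F  p10=F  p11=T  p12=T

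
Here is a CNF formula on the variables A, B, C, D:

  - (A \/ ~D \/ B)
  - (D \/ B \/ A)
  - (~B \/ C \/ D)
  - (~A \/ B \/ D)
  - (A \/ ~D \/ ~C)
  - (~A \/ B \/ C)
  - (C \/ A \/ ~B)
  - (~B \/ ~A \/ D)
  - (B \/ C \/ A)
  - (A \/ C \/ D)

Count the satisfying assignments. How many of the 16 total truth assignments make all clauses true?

4

Satisfying assignments:
  A=F B=T C=T D=F
  A=T B=F C=T D=T
  A=T B=T C=F D=T
  A=T B=T C=T D=T
That's 4 in total.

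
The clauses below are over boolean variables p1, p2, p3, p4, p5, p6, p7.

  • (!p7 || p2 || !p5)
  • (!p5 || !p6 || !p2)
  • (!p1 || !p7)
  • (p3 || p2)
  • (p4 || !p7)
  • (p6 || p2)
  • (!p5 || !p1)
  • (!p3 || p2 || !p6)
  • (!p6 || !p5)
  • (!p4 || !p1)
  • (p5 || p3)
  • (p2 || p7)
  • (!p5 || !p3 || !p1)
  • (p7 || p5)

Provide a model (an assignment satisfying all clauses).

p1 = False, p2 = True, p3 = False, p4 = True, p5 = True, p6 = False, p7 = True

Check each clause:
  1. (!p5 || !p7 || p2) — p2 is true.
  2. (!p2 || !p6 || !p5) — !p6 is true.
  3. (!p7 || !p1) — !p1 is true.
  4. (p2 || p3) — p2 is true.
  5. (!p7 || p4) — p4 is true.
  6. (p6 || p2) — p2 is true.
  7. (!p5 || !p1) — !p1 is true.
  8. (p2 || !p6 || !p3) — !p6 is true.
  9. (!p6 || !p5) — !p6 is true.
  10. (!p4 || !p1) — !p1 is true.
  11. (p3 || p5) — p5 is true.
  12. (p2 || p7) — p2 is true.
  13. (!p3 || !p5 || !p1) — !p3 is true.
  14. (p5 || p7) — p5 is true.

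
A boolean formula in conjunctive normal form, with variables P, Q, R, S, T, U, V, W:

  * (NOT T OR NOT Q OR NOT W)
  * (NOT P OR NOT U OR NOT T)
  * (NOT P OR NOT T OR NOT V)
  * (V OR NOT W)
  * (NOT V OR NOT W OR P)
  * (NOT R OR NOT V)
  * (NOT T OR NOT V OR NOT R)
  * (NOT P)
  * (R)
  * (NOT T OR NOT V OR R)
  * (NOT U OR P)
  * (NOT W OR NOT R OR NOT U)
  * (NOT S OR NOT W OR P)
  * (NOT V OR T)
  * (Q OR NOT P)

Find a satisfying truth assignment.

P=False, Q=True, R=True, S=True, T=False, U=False, V=False, W=False

Unit propagation: (NOT P) forces P = False.
(R) is a unit clause, so R = True.
Unit propagation: (NOT V) forces V = False.
Unit propagation: (NOT W) forces W = False.
(NOT U) is a unit clause, so U = False.
Q, S, T are now unconstrained; take Q = True, S = True, T = False.
Every clause has at least one true literal under this assignment.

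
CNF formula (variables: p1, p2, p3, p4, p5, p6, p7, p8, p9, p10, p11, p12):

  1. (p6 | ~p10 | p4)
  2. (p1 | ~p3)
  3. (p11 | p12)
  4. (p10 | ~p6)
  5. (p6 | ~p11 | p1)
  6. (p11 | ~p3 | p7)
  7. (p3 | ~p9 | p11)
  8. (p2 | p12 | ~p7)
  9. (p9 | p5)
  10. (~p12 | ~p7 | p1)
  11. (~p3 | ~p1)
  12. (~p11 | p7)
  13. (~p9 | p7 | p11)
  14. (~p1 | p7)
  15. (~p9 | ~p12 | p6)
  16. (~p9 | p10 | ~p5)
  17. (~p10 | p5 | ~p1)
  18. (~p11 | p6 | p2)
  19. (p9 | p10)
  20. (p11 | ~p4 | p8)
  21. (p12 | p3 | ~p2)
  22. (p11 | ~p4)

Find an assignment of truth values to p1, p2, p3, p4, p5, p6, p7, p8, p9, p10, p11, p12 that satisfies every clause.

p1=T, p2=F, p3=F, p4=F, p5=T, p6=T, p7=T, p8=T, p9=F, p10=T, p11=F, p12=T

p8 occurs only positively in the remaining clauses — set p8 = True.
Set p1 = True and propagate.
  then p3 is forced to False.
  then p7 is forced to True.
Branch on p2: take p2 = False.
  then p12 is forced to True.
For the remaining variables, p4 = False, p5 = True, p6 = True, p9 = False, p10 = True, p11 = False works.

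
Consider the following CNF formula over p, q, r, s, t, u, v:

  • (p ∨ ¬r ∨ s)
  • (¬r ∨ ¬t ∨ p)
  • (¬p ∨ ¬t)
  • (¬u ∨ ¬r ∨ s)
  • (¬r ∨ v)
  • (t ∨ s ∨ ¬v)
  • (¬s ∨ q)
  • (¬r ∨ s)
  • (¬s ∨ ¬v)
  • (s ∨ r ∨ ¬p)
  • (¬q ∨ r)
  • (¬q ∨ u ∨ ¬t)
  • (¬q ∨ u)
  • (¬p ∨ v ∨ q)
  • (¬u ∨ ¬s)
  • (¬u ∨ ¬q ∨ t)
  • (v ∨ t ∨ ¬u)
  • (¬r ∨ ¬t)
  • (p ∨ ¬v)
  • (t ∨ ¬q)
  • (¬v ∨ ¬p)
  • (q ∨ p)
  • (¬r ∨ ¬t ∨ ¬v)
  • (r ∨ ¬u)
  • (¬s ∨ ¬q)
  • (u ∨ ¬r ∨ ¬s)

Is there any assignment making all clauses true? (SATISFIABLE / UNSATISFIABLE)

UNSATISFIABLE

r = True:
  propagation gives v=True, s=True; an empty clause results — contradiction.
r = False:
  propagation gives q=False, s=False, p=False; an empty clause results — contradiction.
Every branch closes, so no satisfying assignment exists.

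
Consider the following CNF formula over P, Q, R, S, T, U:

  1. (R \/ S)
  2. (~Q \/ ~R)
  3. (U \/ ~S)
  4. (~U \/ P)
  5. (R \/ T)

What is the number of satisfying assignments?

Split on R, then S.
  R=1, S=1: remaining (P,Q,T,U) ∈ {(1,0,0,1); (1,0,1,1)} — 2.
  R=1, S=0: T free; 3 ways for (P,Q,U) × 2^1 = 6.
  R=0, S=1: remaining (P,Q,T,U) ∈ {(1,0,1,1); (1,1,1,1)} — 2.
  R=0, S=0: a clause becomes empty — 0.
Total: 2 + 6 + 2 + 0 = 10.

10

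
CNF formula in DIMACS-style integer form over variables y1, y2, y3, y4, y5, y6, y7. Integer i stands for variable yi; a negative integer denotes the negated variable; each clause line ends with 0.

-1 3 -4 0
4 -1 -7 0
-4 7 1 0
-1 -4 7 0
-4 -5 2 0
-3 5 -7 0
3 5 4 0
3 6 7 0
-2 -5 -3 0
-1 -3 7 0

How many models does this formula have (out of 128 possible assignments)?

22

Case analysis on y3 and y4:
  y3=1, y4=1: no assignment works — 0.
  y3=1, y4=0: y6 free; 4 ways for (y1,y2,y5,y7) × 2^1 = 8.
  y3=0, y4=1: y6 free; 3 ways for (y1,y2,y5,y7) × 2^1 = 6.
  y3=0, y4=0: y2 free; 4 ways for (y1,y5,y6,y7) × 2^1 = 8.
Total: 0 + 8 + 6 + 8 = 22.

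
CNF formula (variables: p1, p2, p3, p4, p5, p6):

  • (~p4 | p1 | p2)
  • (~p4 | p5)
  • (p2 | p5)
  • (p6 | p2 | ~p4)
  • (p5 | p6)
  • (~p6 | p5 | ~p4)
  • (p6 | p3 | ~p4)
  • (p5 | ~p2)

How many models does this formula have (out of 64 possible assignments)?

24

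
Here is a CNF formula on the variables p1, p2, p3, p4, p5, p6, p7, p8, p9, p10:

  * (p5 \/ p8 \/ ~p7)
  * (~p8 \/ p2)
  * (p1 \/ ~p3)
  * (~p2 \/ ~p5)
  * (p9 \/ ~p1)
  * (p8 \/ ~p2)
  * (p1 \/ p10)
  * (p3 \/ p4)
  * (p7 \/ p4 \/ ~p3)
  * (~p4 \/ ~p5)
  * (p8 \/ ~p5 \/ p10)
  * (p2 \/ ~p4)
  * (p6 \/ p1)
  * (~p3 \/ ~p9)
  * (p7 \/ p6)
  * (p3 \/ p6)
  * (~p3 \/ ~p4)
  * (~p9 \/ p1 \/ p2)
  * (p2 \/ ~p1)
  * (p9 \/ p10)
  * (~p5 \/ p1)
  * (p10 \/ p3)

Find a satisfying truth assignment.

Pure literal: p6 appears only positively; assign p6 = True.
Pure literal: p10 appears only positively; assign p10 = True.
Try p1 = True.
  then p9 is forced to True.
  then p3 is forced to False.
  then p4 is forced to True.
  then p5 is forced to False.
  then p2 is forced to True.
  then p8 is forced to True.
p7 is now unconstrained; take p7 = True.
Every clause has at least one true literal under this assignment.

p1 = 1, p2 = 1, p3 = 0, p4 = 1, p5 = 0, p6 = 1, p7 = 1, p8 = 1, p9 = 1, p10 = 1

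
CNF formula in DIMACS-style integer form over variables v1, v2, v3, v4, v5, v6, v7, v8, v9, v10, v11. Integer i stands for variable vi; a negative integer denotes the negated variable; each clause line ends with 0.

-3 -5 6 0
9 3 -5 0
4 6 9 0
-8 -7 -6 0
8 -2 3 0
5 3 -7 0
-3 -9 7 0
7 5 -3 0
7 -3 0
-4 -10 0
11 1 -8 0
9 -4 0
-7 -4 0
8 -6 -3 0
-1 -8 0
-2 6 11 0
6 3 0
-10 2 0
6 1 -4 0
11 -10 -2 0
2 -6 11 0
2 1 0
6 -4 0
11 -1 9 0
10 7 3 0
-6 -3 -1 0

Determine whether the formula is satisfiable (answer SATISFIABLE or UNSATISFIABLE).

SATISFIABLE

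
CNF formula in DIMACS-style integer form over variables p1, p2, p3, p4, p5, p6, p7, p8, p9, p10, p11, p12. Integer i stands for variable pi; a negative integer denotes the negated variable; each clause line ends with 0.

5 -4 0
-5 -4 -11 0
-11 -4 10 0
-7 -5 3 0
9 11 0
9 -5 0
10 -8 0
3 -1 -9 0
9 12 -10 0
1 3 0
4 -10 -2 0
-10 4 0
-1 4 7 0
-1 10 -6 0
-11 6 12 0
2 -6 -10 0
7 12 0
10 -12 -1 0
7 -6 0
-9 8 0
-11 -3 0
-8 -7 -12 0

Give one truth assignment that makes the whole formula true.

p1 = T  p2 = F  p3 = T  p4 = T  p5 = T  p6 = F  p7 = F  p8 = T  p9 = T  p10 = T  p11 = F  p12 = T

Check each clause:
  1. (~p4 | p5) — p5 is true.
  2. (~p4 | ~p5 | ~p11) — ~p11 is true.
  3. (~p4 | ~p11 | p10) — p10 is true.
  4. (~p5 | p3 | ~p7) — ~p7 is true.
  5. (p9 | p11) — p9 is true.
  6. (~p5 | p9) — p9 is true.
  7. (p10 | ~p8) — p10 is true.
  8. (p3 | ~p9 | ~p1) — p3 is true.
  9. (~p10 | p12 | p9) — p9 is true.
  10. (p3 | p1) — p1 is true.
  11. (~p2 | p4 | ~p10) — p4 is true.
  12. (~p10 | p4) — p4 is true.
  13. (~p1 | p7 | p4) — p4 is true.
  14. (p10 | ~p1 | ~p6) — ~p6 is true.
  15. (p6 | ~p11 | p12) — p12 is true.
  16. (~p6 | p2 | ~p10) — ~p6 is true.
  17. (p12 | p7) — p12 is true.
  18. (p10 | ~p12 | ~p1) — p10 is true.
  19. (~p6 | p7) — ~p6 is true.
  20. (p8 | ~p9) — p8 is true.
  21. (~p3 | ~p11) — ~p11 is true.
  22. (~p8 | ~p12 | ~p7) — ~p7 is true.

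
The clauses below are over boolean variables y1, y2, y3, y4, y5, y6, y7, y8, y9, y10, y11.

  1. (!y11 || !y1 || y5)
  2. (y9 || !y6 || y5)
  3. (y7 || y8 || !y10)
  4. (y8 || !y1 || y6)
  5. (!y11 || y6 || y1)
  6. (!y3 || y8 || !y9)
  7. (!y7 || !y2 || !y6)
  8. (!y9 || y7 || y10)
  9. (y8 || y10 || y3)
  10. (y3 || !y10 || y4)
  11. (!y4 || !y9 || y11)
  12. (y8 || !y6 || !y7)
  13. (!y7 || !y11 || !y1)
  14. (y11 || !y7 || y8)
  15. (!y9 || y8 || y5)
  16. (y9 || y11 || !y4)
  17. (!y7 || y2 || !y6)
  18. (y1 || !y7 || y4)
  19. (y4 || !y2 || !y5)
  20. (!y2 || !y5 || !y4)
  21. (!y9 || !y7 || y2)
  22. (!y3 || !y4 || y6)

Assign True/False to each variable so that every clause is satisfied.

y1 = F, y2 = F, y3 = T, y4 = F, y5 = T, y6 = F, y7 = F, y8 = F, y9 = F, y10 = F, y11 = F

Try y1 = False.
The remaining clauses are satisfied by y2 = False, y3 = True, y4 = False, y5 = True, y6 = False, y7 = False, y8 = False, y9 = False, y10 = False, y11 = False.
Every clause has at least one true literal under this assignment.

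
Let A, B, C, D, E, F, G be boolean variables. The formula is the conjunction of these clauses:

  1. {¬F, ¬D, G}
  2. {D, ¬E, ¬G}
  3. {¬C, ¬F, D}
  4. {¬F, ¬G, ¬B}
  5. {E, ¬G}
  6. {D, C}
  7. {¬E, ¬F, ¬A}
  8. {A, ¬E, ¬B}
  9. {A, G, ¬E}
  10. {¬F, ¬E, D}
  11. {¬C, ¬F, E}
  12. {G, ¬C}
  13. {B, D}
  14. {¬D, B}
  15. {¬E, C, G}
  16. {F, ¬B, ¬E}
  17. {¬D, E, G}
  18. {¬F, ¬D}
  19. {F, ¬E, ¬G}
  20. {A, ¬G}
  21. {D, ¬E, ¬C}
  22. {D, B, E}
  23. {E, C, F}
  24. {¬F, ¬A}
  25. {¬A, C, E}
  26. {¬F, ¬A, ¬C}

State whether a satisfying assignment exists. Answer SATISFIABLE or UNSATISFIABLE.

UNSATISFIABLE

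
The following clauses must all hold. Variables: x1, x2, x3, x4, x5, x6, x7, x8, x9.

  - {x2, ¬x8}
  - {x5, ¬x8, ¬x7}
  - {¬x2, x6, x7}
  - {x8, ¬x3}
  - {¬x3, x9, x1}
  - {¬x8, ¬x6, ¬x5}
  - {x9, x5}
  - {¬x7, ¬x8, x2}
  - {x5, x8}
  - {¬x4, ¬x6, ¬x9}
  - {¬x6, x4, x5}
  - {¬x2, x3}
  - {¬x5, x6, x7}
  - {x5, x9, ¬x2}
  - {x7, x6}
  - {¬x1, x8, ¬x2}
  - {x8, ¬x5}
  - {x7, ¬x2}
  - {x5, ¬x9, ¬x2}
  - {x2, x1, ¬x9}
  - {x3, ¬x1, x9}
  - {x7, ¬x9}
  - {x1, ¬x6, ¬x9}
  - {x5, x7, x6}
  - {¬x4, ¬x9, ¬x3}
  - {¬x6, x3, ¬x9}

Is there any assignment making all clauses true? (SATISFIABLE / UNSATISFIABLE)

SATISFIABLE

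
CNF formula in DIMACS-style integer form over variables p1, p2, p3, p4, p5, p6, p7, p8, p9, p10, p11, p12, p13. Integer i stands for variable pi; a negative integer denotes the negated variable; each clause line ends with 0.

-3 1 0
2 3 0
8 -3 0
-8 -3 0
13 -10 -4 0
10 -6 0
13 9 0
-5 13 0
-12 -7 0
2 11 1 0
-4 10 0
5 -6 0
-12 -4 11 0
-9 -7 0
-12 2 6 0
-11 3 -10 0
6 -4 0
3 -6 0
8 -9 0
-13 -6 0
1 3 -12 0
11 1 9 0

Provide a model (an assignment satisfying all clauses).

p1=0, p2=1, p3=0, p4=0, p5=0, p6=0, p7=0, p8=0, p9=0, p10=0, p11=1, p12=0, p13=1

Check each clause:
  1. (p1 OR NOT p3) — NOT p3 is true.
  2. (p3 OR p2) — p2 is true.
  3. (NOT p3 OR p8) — NOT p3 is true.
  4. (NOT p8 OR NOT p3) — NOT p8 is true.
  5. (NOT p4 OR NOT p10 OR p13) — NOT p4 is true.
  6. (p10 OR NOT p6) — NOT p6 is true.
  7. (p13 OR p9) — p13 is true.
  8. (p13 OR NOT p5) — NOT p5 is true.
  9. (NOT p12 OR NOT p7) — NOT p7 is true.
  10. (p1 OR p11 OR p2) — p2 is true.
  11. (p10 OR NOT p4) — NOT p4 is true.
  12. (NOT p6 OR p5) — NOT p6 is true.
  13. (NOT p12 OR NOT p4 OR p11) — p11 is true.
  14. (NOT p7 OR NOT p9) — NOT p7 is true.
  15. (NOT p12 OR p2 OR p6) — p2 is true.
  16. (p3 OR NOT p11 OR NOT p10) — NOT p10 is true.
  17. (p6 OR NOT p4) — NOT p4 is true.
  18. (p3 OR NOT p6) — NOT p6 is true.
  19. (p8 OR NOT p9) — NOT p9 is true.
  20. (NOT p6 OR NOT p13) — NOT p6 is true.
  21. (NOT p12 OR p3 OR p1) — NOT p12 is true.
  22. (p9 OR p1 OR p11) — p11 is true.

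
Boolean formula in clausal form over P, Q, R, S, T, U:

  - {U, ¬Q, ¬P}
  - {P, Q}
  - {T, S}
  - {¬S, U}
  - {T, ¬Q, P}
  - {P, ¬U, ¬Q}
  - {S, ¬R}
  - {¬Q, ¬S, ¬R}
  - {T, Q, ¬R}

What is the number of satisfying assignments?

Case analysis on Q and P:
  Q=1, P=1: remaining (R,S,T,U) ∈ {(0,0,1,1); (0,1,0,1); (0,1,1,1)} — 3.
  Q=1, P=0: remaining (R,S,T,U) ∈ {(0,0,1,0)} — 1.
  Q=0, P=1: 5 of the 16 assignments to (R,S,T,U) work.
  Q=0, P=0: a clause becomes empty — 0.
Total: 3 + 1 + 5 + 0 = 9.

9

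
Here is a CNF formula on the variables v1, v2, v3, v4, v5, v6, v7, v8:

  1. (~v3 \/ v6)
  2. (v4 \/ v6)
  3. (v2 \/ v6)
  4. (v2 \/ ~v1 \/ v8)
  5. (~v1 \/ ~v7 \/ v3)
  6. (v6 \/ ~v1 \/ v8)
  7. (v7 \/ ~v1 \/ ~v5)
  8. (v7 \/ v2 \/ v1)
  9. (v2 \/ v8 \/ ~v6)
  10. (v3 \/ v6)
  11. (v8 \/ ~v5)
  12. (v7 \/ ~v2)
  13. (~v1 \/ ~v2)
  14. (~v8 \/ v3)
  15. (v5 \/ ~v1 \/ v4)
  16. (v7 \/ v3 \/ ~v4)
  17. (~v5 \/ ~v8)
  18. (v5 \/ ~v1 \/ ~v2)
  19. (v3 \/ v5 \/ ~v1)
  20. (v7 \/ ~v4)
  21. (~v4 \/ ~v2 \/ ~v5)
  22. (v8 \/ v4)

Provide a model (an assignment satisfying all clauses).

v1 = F, v2 = T, v3 = T, v4 = T, v5 = F, v6 = T, v7 = T, v8 = F

Branch on v1: take v1 = False.
Branch on v2: take v2 = True.
  then v7 is forced to True.
The remaining clauses are satisfied by v3 = True, v4 = True, v5 = False, v6 = True, v8 = False.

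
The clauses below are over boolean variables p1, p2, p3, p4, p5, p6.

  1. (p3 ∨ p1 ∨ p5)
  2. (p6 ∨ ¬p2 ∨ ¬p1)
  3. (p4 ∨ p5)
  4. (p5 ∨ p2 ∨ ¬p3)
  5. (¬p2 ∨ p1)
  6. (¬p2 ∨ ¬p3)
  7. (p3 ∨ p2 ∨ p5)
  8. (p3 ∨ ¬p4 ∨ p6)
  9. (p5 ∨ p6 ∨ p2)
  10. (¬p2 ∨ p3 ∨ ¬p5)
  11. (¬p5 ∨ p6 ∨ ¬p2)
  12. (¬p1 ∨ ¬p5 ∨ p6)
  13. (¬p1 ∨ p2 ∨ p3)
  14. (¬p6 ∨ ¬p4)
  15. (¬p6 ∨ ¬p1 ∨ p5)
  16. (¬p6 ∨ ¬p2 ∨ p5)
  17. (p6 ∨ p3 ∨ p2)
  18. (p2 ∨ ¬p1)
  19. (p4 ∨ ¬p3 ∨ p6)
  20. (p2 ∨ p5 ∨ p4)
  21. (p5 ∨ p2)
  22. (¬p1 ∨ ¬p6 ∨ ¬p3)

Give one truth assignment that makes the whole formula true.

p1=False, p2=False, p3=False, p4=False, p5=True, p6=True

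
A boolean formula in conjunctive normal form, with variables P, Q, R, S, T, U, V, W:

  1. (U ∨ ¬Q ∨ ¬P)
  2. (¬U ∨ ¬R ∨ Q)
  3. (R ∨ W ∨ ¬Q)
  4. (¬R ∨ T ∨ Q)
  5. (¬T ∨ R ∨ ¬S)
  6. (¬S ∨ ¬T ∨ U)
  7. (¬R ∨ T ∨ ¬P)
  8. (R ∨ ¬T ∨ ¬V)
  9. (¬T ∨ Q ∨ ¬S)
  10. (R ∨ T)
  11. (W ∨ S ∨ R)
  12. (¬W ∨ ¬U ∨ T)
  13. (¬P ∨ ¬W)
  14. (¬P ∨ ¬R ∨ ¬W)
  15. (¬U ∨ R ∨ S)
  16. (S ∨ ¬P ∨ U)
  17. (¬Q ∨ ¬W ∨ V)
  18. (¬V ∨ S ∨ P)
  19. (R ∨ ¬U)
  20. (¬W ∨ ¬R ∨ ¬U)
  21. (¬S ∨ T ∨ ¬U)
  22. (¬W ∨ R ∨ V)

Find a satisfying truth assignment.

P = False, Q = False, R = True, S = False, T = True, U = False, V = False, W = False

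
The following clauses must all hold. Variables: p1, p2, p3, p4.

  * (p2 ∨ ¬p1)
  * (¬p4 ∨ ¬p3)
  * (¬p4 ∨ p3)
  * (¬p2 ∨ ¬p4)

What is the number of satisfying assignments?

The models are:
  p1=0 p2=0 p3=0 p4=0
  p1=0 p2=0 p3=1 p4=0
  p1=0 p2=1 p3=0 p4=0
  p1=0 p2=1 p3=1 p4=0
  p1=1 p2=1 p3=0 p4=0
  p1=1 p2=1 p3=1 p4=0
Count: 6.

6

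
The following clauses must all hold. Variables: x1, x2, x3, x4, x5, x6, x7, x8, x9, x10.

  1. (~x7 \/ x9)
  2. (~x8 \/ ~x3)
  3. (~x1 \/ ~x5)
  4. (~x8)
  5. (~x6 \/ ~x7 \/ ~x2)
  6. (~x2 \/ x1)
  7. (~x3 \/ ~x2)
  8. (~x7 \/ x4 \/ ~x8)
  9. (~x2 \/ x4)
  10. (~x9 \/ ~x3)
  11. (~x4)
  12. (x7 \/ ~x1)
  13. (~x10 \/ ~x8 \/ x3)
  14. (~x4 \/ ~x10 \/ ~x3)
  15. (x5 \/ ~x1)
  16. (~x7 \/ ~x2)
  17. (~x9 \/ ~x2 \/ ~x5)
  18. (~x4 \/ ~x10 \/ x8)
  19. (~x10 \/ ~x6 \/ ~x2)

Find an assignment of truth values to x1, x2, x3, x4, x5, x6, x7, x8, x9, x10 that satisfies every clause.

x1=False, x2=False, x3=False, x4=False, x5=True, x6=True, x7=False, x8=False, x9=False, x10=False

Unit propagation: (~x8) forces x8 = False.
Unit propagation: (~x4) forces x4 = False.
The clause (~x2) is unit: x2 must be False.
x1 occurs only negated in the remaining clauses — set x1 = False.
x3 occurs only negated in the remaining clauses — set x3 = False.
Branch on x7: take x7 = False.
x5, x6, x9, x10 are now unconstrained; take x5 = True, x6 = True, x9 = False, x10 = False.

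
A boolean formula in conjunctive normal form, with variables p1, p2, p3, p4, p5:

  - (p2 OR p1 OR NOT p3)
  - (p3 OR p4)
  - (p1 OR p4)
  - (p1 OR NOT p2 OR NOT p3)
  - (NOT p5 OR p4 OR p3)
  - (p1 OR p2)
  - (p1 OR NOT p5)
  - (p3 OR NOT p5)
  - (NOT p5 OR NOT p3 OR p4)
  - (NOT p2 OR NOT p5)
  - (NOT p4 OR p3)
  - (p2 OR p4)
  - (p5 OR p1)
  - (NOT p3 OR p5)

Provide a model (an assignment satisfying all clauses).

p1=True, p2=False, p3=True, p4=True, p5=True

p1 occurs only positively in the remaining clauses — set p1 = True.
Branch on p2: take p2 = False.
  then p4 is forced to True.
  then p3 is forced to True.
  then p5 is forced to True.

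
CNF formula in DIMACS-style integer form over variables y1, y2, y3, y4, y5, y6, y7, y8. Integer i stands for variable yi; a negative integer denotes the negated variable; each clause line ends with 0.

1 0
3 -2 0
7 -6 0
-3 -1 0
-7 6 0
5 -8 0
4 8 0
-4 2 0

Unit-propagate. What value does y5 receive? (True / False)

True

(y1) stands alone — y1 = True.
(~y1 | ~y3): since y1 = True, the clause reduces to (~y3). y3 = False.
(~y2 | y3) with y3 = False leaves only ~y2, so y2 = False.
(~y4 | y2): since y2 = False, the clause reduces to (~y4). y4 = False.
In (y4 | y8), y4 is now false; y8 must hold, so y8 = True.
(y5 | ~y8) with y8 = True leaves only y5, so y5 = True.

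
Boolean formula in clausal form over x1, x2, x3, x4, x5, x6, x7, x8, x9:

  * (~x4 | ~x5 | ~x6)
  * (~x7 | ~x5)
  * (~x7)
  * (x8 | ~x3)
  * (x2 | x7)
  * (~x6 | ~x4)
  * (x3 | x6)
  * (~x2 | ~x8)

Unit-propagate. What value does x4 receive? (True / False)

False

Unit clause (~x7) sets x7 = False.
(x7 | x2): since x7 = False, the clause reduces to (x2). x2 = True.
In (~x2 | ~x8), ~x2 is now false; ~x8 must hold, so x8 = False.
(x8 | ~x3): since x8 = False, the clause reduces to (~x3). x3 = False.
(x3 | x6): since x3 = False, the clause reduces to (x6). x6 = True.
(~x6 | ~x4) with x6 = True leaves only ~x4, so x4 = False.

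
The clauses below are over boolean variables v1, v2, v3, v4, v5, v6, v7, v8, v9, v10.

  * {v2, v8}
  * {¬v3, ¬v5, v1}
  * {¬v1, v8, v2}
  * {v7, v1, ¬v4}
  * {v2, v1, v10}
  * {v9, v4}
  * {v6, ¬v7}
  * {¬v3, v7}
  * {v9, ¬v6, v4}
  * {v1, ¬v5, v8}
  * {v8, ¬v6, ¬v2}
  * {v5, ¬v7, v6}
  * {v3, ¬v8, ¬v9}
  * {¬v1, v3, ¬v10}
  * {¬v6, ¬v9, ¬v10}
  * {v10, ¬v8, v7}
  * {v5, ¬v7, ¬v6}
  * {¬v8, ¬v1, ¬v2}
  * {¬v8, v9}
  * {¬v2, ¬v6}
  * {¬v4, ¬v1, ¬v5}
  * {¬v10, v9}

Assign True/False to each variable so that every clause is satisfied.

v1=F, v2=T, v3=F, v4=F, v5=F, v6=F, v7=F, v8=F, v9=T, v10=F

Check each clause:
  1. {v8, v2} — v2 is true.
  2. {v1, ¬v3, ¬v5} — ¬v5 is true.
  3. {¬v1, v8, v2} — v2 is true.
  4. {v1, v7, ¬v4} — ¬v4 is true.
  5. {v10, v2, v1} — v2 is true.
  6. {v4, v9} — v9 is true.
  7. {¬v7, v6} — ¬v7 is true.
  8. {¬v3, v7} — ¬v3 is true.
  9. {v9, ¬v6, v4} — v9 is true.
  10. {v1, v8, ¬v5} — ¬v5 is true.
  11. {¬v2, v8, ¬v6} — ¬v6 is true.
  12. {v5, v6, ¬v7} — ¬v7 is true.
  13. {v3, ¬v9, ¬v8} — ¬v8 is true.
  14. {¬v10, v3, ¬v1} — ¬v10 is true.
  15. {¬v10, ¬v9, ¬v6} — ¬v6 is true.
  16. {¬v8, v10, v7} — ¬v8 is true.
  17. {¬v7, ¬v6, v5} — ¬v7 is true.
  18. {¬v8, ¬v1, ¬v2} — ¬v8 is true.
  19. {¬v8, v9} — ¬v8 is true.
  20. {¬v6, ¬v2} — ¬v6 is true.
  21. {¬v5, ¬v4, ¬v1} — ¬v5 is true.
  22. {¬v10, v9} — v9 is true.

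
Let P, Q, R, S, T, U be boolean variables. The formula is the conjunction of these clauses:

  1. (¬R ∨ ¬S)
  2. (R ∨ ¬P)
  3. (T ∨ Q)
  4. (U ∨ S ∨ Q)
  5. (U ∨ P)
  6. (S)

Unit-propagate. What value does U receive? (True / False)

True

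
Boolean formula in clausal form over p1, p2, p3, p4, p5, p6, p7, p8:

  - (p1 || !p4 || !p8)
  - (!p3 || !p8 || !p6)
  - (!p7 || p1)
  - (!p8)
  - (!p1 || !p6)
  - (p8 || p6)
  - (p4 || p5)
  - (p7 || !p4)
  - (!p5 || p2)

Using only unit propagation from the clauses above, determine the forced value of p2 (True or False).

True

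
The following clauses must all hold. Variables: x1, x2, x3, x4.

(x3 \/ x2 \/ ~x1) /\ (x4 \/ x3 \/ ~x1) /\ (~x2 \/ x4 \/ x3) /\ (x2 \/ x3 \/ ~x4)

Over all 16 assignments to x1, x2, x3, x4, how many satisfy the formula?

11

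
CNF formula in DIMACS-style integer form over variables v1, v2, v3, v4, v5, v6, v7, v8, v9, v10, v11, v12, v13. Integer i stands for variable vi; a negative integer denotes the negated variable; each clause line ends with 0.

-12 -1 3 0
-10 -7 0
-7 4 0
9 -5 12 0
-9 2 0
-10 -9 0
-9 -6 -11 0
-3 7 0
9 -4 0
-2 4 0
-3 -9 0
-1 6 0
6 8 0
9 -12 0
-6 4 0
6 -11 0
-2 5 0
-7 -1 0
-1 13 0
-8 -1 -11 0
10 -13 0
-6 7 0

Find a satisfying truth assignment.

v1 = 0, v2 = 0, v3 = 0, v4 = 0, v5 = 0, v6 = 0, v7 = 0, v8 = 1, v9 = 0, v10 = 0, v11 = 0, v12 = 0, v13 = 0

Check each clause:
  1. (v3 | ~v12 | ~v1) — ~v12 is true.
  2. (~v7 | ~v10) — ~v7 is true.
  3. (~v7 | v4) — ~v7 is true.
  4. (v9 | ~v5 | v12) — ~v5 is true.
  5. (v2 | ~v9) — ~v9 is true.
  6. (~v9 | ~v10) — ~v10 is true.
  7. (~v9 | ~v6 | ~v11) — ~v6 is true.
  8. (v7 | ~v3) — ~v3 is true.
  9. (~v4 | v9) — ~v4 is true.
  10. (v4 | ~v2) — ~v2 is true.
  11. (~v9 | ~v3) — ~v3 is true.
  12. (v6 | ~v1) — ~v1 is true.
  13. (v8 | v6) — v8 is true.
  14. (~v12 | v9) — ~v12 is true.
  15. (~v6 | v4) — ~v6 is true.
  16. (v6 | ~v11) — ~v11 is true.
  17. (v5 | ~v2) — ~v2 is true.
  18. (~v1 | ~v7) — ~v7 is true.
  19. (v13 | ~v1) — ~v1 is true.
  20. (~v1 | ~v8 | ~v11) — ~v11 is true.
  21. (~v13 | v10) — ~v13 is true.
  22. (v7 | ~v6) — ~v6 is true.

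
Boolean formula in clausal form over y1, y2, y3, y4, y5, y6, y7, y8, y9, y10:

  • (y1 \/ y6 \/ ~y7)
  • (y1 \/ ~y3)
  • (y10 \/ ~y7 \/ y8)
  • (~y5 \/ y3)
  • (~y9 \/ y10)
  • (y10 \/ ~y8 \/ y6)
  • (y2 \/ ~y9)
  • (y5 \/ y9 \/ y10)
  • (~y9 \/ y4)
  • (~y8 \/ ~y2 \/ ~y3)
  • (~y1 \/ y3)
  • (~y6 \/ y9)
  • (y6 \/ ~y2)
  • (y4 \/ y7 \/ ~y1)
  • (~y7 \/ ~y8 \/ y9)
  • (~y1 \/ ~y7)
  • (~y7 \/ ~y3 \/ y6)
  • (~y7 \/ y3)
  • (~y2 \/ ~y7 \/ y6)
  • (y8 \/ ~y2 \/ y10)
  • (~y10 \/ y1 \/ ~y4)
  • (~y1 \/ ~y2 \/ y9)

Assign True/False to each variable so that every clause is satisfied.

y1=False, y2=False, y3=False, y4=False, y5=False, y6=False, y7=False, y8=True, y9=False, y10=True

Set y1 = False and propagate.
  then y3 is forced to False.
  then y5 is forced to False.
  then y7 is forced to False.
For the remaining variables, y2 = False, y4 = False, y6 = False, y8 = True, y9 = False, y10 = True works.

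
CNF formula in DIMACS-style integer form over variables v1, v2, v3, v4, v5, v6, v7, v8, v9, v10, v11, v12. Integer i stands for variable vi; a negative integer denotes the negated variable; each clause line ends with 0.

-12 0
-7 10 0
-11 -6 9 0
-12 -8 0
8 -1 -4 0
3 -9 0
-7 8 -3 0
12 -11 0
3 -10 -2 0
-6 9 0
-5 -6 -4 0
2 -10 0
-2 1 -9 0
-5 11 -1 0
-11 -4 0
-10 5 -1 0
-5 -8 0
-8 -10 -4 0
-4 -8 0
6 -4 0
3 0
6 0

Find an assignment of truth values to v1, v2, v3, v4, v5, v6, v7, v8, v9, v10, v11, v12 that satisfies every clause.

Unit propagation: (~v12) forces v12 = False.
(~v11) is a unit clause, so v11 = False.
The clause (v3) is unit: v3 must be True.
The clause (v6) is unit: v6 must be True.
The clause (v9) is unit: v9 must be True.
Pure literal: v4 appears only negated; assign v4 = False.
Pure literal: v7 appears only negated; assign v7 = False.
Branch on v1: take v1 = True.
  then v5 is forced to False.
  then v10 is forced to False.
v2, v8 are now unconstrained; take v2 = True, v8 = False.
Every clause has at least one true literal under this assignment.

v1 = True  v2 = True  v3 = True  v4 = False  v5 = False  v6 = True  v7 = False  v8 = False  v9 = True  v10 = False  v11 = False  v12 = False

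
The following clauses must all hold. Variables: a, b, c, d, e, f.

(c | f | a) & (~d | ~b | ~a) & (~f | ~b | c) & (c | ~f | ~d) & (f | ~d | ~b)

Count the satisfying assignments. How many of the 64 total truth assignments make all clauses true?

Split on f, then b.
  f=1, b=1: e free; 3 ways for (a,c,d) × 2^1 = 6.
  f=1, b=0: a, e free; 3 ways for (c,d) × 2^2 = 12.
  f=0, b=1: e free; 3 ways for (a,c,d) × 2^1 = 6.
  f=0, b=0: d, e free; 3 ways for (a,c) × 2^2 = 12.
Total: 6 + 12 + 6 + 12 = 36.

36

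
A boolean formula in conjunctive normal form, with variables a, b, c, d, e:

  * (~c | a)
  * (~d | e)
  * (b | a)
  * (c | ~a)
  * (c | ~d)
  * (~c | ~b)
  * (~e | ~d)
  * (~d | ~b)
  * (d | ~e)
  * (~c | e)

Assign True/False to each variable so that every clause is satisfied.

Try a = False.
  then c is forced to False.
  then b is forced to True.
  then d is forced to False.
  then e is forced to False.
Every clause has at least one true literal under this assignment.

a=0, b=1, c=0, d=0, e=0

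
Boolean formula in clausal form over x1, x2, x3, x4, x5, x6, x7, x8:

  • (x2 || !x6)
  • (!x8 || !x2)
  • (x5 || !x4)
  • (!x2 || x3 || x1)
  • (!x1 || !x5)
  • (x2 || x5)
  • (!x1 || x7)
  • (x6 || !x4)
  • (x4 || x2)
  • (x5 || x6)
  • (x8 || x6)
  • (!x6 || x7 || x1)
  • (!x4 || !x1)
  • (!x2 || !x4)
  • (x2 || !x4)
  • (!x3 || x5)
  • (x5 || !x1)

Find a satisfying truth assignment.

x1 = F  x2 = T  x3 = T  x4 = F  x5 = T  x6 = T  x7 = T  x8 = F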